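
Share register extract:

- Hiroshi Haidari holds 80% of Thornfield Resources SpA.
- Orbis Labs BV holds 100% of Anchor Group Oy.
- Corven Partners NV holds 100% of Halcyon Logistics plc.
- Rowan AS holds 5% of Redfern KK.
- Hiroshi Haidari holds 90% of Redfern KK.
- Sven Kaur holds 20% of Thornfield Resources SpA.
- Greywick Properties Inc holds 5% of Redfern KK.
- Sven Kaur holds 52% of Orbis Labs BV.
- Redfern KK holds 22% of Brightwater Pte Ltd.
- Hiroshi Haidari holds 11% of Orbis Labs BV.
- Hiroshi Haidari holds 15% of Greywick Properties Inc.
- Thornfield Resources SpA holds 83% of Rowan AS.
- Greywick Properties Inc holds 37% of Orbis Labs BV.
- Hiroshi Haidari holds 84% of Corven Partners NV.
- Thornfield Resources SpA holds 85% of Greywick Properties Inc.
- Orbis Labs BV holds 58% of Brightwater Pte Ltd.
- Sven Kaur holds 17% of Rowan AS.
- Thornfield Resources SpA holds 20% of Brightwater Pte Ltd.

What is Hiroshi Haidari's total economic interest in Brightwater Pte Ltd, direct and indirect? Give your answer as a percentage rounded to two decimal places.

61.64%

Hiroshi reaches Brightwater along 8 paths.
Via Orbis: 11% × 58% = 6.38%.
Via Thornfield → Greywick → Orbis: 80% × 85% × 37% × 58% = 14.5928%.
Via Greywick → Orbis: 15% × 37% × 58% = 3.219%.
Via Redfern: 90% × 22% = 19.8%.
Via Thornfield → Rowan → Redfern: 80% × 83% × 5% × 22% = 0.7304%.
Via Thornfield → Greywick → Redfern: 80% × 85% × 5% × 22% = 0.748%.
Via Greywick → Redfern: 15% × 5% × 22% = 0.165%.
Via Thornfield: 80% × 20% = 16%.
Total: 6.38% + 14.5928% + 3.219% + 19.8% + 0.7304% + 0.748% + 0.165% + 16% = 61.6352%.
Rounded: 61.64%.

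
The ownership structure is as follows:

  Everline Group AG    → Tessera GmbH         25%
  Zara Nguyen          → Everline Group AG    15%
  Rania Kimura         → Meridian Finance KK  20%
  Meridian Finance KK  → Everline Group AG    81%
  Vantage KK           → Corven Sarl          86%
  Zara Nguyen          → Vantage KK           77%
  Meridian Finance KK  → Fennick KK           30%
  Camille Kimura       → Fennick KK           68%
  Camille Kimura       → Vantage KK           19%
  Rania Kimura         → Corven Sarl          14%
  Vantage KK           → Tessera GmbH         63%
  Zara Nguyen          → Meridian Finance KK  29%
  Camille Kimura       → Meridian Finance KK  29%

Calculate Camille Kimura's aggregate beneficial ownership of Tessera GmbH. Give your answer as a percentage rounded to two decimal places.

Camille reaches Tessera along 2 paths.
Via Meridian → Everline: 29% × 81% × 25% = 5.8725%.
Via Vantage: 19% × 63% = 11.97%.
Total: 5.8725% + 11.97% = 17.8425%.
Rounded: 17.84%.

17.84%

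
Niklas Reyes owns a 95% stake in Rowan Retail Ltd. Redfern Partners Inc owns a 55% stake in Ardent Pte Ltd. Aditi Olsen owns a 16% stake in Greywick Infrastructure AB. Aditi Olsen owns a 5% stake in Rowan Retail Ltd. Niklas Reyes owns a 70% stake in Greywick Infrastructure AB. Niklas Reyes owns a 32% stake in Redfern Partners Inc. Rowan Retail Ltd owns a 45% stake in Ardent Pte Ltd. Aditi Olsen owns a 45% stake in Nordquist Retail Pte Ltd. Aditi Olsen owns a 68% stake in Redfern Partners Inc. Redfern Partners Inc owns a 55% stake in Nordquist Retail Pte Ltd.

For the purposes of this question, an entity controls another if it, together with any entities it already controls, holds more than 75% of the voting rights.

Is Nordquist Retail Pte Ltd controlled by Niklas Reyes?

Niklas holds 95% of Rowan, so Niklas controls Rowan.
Neither Niklas nor any entity Niklas controls holds any voting interest in Nordquist.
So Niklas does not control Nordquist.

No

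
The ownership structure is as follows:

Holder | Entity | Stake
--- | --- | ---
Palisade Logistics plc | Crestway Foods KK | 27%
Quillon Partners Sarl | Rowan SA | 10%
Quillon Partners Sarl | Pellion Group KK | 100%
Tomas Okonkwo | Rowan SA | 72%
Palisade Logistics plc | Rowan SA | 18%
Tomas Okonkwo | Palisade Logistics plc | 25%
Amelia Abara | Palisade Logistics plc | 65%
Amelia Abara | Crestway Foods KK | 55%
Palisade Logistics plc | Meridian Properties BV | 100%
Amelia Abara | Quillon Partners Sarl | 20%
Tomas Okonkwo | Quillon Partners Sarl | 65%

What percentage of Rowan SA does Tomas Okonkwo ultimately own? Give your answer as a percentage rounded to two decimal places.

83.00%

Tomas reaches Rowan along 3 paths.
Via Palisade: 25% × 18% = 4.5%.
Via Quillon: 65% × 10% = 6.5%.
Direct stake: 72% = 72%.
Total: 4.5% + 6.5% + 72% = 83%.
Rounded: 83.00%.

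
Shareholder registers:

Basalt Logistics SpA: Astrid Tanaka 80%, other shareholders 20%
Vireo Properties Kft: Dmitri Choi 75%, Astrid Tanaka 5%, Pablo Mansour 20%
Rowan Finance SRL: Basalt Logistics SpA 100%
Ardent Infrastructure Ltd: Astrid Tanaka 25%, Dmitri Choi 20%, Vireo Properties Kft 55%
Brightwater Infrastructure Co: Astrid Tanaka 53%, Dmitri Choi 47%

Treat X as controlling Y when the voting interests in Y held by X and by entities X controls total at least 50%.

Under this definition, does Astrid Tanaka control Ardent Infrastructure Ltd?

No

Astrid holds 80% of Basalt, so Astrid controls Basalt.
Basalt holds 100% of Rowan, so Astrid controls Rowan.
Astrid holds 53% of Brightwater, so Astrid controls Brightwater.
In Ardent, Astrid's side holds only 25%, not ≥ 50%.
So Astrid does not control Ardent.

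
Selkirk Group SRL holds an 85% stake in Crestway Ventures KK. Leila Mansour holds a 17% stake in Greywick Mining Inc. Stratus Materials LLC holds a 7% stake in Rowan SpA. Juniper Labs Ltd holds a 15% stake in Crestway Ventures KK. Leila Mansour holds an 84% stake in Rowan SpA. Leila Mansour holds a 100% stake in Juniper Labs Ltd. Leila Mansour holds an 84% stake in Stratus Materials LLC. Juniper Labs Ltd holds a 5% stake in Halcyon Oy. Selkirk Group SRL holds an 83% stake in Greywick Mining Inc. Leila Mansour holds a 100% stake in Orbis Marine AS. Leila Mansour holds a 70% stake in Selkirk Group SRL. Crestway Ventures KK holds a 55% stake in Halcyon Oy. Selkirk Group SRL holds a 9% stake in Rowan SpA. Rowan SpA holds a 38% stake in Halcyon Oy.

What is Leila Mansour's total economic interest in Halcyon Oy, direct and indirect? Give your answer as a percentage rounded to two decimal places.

Leila reaches Halcyon along 6 paths.
Via Selkirk → Crestway: 70% × 85% × 55% = 32.725%.
Via Juniper → Crestway: 100% × 15% × 55% = 8.25%.
Via Rowan: 84% × 38% = 31.92%.
Via Selkirk → Rowan: 70% × 9% × 38% = 2.394%.
Via Stratus → Rowan: 84% × 7% × 38% = 2.2344%.
Via Juniper: 100% × 5% = 5%.
Total: 32.725% + 8.25% + 31.92% + 2.394% + 2.2344% + 5% = 82.5234%.
Rounded: 82.52%.

82.52%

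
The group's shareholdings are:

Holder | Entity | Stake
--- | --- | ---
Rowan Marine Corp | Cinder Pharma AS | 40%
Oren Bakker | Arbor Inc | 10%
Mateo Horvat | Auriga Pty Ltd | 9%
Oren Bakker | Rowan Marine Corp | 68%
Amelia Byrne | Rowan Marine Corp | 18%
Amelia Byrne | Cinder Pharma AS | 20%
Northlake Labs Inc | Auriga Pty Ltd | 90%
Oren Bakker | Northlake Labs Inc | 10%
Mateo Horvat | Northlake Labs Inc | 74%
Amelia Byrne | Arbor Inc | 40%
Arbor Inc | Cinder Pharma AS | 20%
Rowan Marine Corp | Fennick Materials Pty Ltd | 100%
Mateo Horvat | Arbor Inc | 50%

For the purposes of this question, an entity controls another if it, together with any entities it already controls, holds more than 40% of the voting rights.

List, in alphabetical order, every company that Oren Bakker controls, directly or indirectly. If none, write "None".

Oren holds 68% of Rowan, so Oren controls Rowan.
Rowan holds 100% of Fennick, so Oren controls Fennick.
No other company's threshold is met.

Fennick Materials Pty Ltd, Rowan Marine Corp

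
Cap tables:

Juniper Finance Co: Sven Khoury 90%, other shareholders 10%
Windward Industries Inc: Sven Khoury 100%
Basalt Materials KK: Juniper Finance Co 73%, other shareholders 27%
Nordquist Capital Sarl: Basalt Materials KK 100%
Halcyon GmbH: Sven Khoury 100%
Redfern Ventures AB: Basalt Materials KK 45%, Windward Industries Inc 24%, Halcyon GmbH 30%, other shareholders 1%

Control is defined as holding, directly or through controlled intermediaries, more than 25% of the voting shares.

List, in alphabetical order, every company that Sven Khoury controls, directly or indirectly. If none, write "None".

Basalt Materials KK, Halcyon GmbH, Juniper Finance Co, Nordquist Capital Sarl, Redfern Ventures AB, Windward Industries Inc

Sven holds 90% of Juniper, so Sven controls Juniper.
Sven holds 100% of Windward, so Sven controls Windward.
Juniper holds 73% of Basalt, so Sven controls Basalt.
Basalt holds 100% of Nordquist, so Sven controls Nordquist.
Sven holds 100% of Halcyon, so Sven controls Halcyon.
Basalt and Windward and Halcyon together hold 45% + 24% + 30% = 99% of Redfern, so Sven controls Redfern.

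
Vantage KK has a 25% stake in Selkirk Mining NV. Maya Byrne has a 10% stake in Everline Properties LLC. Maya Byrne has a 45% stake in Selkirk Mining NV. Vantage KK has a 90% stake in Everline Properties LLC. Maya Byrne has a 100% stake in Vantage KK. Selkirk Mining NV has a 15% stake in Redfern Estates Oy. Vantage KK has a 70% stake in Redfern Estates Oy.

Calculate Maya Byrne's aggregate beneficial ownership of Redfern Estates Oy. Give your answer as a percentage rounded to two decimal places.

Maya reaches Redfern along 3 paths.
Via Vantage: 100% × 70% = 70%.
Via Vantage → Selkirk: 100% × 25% × 15% = 3.75%.
Via Selkirk: 45% × 15% = 6.75%.
Total: 70% + 3.75% + 6.75% = 80.5%.
Rounded: 80.50%.

80.50%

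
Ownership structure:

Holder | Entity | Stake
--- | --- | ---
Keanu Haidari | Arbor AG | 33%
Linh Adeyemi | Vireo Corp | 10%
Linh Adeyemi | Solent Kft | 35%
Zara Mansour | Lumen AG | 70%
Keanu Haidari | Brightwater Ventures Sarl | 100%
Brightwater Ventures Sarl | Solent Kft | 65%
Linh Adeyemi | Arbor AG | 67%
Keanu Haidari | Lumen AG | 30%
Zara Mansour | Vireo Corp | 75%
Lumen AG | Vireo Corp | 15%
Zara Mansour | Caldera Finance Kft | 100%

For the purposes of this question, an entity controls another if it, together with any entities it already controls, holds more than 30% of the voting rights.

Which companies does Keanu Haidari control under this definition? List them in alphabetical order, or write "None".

Keanu holds 100% of Brightwater, so Keanu controls Brightwater.
Keanu holds 33% of Arbor, so Keanu controls Arbor.
Brightwater holds 65% of Solent, so Keanu controls Solent.
No other company's threshold is met.

Arbor AG, Brightwater Ventures Sarl, Solent Kft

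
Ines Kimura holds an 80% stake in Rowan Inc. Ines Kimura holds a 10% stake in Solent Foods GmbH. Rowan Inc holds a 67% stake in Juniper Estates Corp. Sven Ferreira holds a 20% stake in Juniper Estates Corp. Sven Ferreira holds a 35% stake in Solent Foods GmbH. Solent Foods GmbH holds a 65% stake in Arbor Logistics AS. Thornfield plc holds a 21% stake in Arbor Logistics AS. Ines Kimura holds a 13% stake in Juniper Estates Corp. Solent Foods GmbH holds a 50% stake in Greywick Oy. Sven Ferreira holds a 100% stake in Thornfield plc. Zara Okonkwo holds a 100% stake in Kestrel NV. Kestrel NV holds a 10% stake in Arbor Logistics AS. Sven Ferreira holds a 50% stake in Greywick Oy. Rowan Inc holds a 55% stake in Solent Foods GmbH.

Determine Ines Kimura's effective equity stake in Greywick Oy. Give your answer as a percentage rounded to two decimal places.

27.00%

Ines reaches Greywick along 2 paths.
Via Solent: 10% × 50% = 5%.
Via Rowan → Solent: 80% × 55% × 50% = 22%.
Total: 5% + 22% = 27%.
Rounded: 27.00%.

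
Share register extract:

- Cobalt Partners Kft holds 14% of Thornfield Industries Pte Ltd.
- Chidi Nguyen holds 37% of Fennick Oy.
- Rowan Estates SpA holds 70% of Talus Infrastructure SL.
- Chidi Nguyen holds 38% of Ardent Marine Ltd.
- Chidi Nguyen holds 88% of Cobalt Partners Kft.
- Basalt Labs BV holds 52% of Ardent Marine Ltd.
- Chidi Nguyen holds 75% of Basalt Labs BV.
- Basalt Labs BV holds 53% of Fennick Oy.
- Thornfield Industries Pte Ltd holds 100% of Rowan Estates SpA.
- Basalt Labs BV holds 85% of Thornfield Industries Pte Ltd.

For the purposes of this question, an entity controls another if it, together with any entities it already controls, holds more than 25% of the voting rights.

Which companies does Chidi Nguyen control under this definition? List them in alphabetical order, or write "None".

Chidi holds 88% of Cobalt, so Chidi controls Cobalt.
Chidi holds 75% of Basalt, so Chidi controls Basalt.
Cobalt and Basalt together hold 14% + 85% = 99% of Thornfield, so Chidi controls Thornfield.
Basalt and Chidi together hold 52% + 38% = 90% of Ardent, so Chidi controls Ardent.
Thornfield holds 100% of Rowan, so Chidi controls Rowan.
Chidi and Basalt together hold 37% + 53% = 90% of Fennick, so Chidi controls Fennick.
Rowan holds 70% of Talus, so Chidi controls Talus.

Ardent Marine Ltd, Basalt Labs BV, Cobalt Partners Kft, Fennick Oy, Rowan Estates SpA, Talus Infrastructure SL, Thornfield Industries Pte Ltd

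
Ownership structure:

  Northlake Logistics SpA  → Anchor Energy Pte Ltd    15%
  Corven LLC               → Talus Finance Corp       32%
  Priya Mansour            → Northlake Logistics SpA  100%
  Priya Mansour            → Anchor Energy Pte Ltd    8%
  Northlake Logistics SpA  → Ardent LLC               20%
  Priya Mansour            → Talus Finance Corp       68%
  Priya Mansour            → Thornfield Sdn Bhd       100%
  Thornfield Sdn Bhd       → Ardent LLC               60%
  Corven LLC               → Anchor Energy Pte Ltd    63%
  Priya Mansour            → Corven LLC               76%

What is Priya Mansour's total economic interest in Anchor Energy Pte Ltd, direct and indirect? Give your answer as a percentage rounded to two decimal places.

Priya reaches Anchor along 3 paths.
Via Corven: 76% × 63% = 47.88%.
Via Northlake: 100% × 15% = 15%.
Direct stake: 8% = 8%.
Total: 47.88% + 15% + 8% = 70.88%.

70.88%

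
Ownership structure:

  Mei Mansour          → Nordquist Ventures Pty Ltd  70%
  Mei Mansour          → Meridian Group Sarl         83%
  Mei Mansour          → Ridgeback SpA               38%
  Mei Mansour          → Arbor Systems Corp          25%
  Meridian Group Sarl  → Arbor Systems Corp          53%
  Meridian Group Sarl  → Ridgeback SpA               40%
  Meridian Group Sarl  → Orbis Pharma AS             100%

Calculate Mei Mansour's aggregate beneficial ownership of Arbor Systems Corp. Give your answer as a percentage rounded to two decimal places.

Mei reaches Arbor along 2 paths.
Via Meridian: 83% × 53% = 43.99%.
Direct stake: 25% = 25%.
Total: 43.99% + 25% = 68.99%.

68.99%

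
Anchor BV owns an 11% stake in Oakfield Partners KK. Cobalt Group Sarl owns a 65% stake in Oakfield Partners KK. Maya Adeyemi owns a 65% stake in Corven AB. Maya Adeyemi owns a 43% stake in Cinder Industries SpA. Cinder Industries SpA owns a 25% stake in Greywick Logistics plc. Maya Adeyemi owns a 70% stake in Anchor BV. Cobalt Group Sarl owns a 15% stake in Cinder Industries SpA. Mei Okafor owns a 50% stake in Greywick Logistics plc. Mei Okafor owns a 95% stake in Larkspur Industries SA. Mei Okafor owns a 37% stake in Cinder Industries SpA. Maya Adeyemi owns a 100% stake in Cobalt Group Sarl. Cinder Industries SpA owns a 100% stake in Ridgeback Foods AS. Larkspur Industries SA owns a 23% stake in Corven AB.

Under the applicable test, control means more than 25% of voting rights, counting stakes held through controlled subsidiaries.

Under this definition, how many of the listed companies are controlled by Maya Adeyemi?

Maya holds 70% of Anchor, so Maya controls Anchor.
Maya holds 100% of Cobalt, so Maya controls Cobalt.
Cobalt and Maya together hold 15% + 43% = 58% of Cinder, so Maya controls Cinder.
Cinder holds 100% of Ridgeback, so Maya controls Ridgeback.
Anchor and Cobalt together hold 11% + 65% = 76% of Oakfield, so Maya controls Oakfield.
Maya holds 65% of Corven, so Maya controls Corven.
No other company's threshold is met.
Maya controls 6 companies.

6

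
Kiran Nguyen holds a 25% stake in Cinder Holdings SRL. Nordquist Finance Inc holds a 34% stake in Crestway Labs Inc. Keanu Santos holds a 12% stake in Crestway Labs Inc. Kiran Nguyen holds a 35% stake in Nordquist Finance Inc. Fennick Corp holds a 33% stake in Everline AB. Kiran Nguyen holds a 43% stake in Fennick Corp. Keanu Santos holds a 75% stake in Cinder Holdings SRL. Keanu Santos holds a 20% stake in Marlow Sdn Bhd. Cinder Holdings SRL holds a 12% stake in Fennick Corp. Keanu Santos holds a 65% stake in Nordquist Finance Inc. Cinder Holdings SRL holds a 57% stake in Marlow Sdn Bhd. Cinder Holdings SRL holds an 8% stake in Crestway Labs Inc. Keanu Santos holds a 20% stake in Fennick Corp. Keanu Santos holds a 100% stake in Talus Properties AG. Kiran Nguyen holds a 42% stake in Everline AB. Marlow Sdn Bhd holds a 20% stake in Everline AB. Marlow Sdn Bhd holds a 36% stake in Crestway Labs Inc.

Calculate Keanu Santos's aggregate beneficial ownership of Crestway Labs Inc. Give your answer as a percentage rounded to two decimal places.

62.69%

Keanu reaches Crestway along 5 paths.
Direct stake: 12% = 12%.
Via Nordquist: 65% × 34% = 22.1%.
Via Cinder → Marlow: 75% × 57% × 36% = 15.39%.
Via Marlow: 20% × 36% = 7.2%.
Via Cinder: 75% × 8% = 6%.
Total: 12% + 22.1% + 15.39% + 7.2% + 6% = 62.69%.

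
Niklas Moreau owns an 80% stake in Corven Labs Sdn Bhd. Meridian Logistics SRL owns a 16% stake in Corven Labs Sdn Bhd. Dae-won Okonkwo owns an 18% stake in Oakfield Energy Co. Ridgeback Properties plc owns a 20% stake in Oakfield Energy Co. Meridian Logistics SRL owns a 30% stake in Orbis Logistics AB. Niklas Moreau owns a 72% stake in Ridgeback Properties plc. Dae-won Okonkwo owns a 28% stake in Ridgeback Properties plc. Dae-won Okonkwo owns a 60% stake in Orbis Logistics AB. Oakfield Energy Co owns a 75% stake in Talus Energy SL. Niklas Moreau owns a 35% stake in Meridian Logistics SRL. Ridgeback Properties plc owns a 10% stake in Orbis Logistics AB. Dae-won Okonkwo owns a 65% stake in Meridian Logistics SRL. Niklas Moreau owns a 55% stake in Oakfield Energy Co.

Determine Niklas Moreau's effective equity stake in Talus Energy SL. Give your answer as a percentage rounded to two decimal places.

52.05%

Niklas reaches Talus along 2 paths.
Via Ridgeback → Oakfield: 72% × 20% × 75% = 10.8%.
Via Oakfield: 55% × 75% = 41.25%.
Total: 10.8% + 41.25% = 52.05%.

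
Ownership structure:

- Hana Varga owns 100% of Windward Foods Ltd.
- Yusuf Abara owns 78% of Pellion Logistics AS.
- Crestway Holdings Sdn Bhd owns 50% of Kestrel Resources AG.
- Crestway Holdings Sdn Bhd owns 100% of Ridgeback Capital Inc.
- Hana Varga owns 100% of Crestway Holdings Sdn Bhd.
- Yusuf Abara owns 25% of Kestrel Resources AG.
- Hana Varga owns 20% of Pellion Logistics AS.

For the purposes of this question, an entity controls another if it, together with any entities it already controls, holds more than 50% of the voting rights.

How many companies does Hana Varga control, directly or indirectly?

Hana holds 100% of Crestway, so Hana controls Crestway.
Hana holds 100% of Windward, so Hana controls Windward.
Crestway holds 100% of Ridgeback, so Hana controls Ridgeback.
No other company's threshold is met.
Hana controls 3 companies.

3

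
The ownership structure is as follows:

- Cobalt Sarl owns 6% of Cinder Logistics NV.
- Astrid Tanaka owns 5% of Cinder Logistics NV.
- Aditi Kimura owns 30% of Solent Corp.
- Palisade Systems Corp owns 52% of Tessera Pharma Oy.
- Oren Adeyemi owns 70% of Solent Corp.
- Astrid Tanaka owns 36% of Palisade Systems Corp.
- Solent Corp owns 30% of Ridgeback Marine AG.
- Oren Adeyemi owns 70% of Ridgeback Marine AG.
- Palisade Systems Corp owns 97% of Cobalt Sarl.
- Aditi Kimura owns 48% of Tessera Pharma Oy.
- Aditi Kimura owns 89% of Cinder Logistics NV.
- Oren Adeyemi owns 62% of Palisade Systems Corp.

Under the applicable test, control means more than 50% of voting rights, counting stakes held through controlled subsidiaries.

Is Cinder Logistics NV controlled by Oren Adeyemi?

Oren holds 62% of Palisade, so Oren controls Palisade.
Oren holds 70% of Solent, so Oren controls Solent.
Palisade holds 97% of Cobalt, so Oren controls Cobalt.
Oren and Solent together hold 70% + 30% = 100% of Ridgeback, so Oren controls Ridgeback.
Palisade holds 52% of Tessera, so Oren controls Tessera.
In Cinder, Oren's side holds only 6%, not > 50%.
So Oren does not control Cinder.

No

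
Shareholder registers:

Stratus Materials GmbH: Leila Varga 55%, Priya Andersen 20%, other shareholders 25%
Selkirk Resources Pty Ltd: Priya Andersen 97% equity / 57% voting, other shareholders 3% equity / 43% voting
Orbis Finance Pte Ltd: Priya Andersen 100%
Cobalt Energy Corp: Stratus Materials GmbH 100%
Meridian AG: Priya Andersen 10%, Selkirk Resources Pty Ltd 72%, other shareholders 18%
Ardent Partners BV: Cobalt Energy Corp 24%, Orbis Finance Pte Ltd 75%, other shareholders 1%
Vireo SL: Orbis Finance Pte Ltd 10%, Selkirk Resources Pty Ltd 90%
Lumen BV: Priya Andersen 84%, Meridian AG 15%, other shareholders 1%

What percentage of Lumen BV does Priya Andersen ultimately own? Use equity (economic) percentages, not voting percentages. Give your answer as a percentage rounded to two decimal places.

95.98%

Priya reaches Lumen along 3 paths.
Direct stake: 84% = 84%.
Via Meridian: 10% × 15% = 1.5%.
Via Selkirk → Meridian: 97% × 72% × 15% = 10.476%.
Total: 84% + 1.5% + 10.476% = 95.976%.
Rounded: 95.98%.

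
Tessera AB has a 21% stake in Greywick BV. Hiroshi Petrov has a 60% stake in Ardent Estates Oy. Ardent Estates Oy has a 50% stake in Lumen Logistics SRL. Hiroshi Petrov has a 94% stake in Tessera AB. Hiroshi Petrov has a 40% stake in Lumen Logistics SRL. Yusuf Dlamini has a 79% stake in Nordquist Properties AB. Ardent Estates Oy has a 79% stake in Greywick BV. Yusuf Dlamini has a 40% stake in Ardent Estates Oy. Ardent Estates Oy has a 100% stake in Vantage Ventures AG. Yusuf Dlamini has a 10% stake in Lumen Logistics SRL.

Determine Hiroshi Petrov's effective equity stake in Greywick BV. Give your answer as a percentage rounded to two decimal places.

67.14%

Hiroshi reaches Greywick along 2 paths.
Via Tessera: 94% × 21% = 19.74%.
Via Ardent: 60% × 79% = 47.4%.
Total: 19.74% + 47.4% = 67.14%.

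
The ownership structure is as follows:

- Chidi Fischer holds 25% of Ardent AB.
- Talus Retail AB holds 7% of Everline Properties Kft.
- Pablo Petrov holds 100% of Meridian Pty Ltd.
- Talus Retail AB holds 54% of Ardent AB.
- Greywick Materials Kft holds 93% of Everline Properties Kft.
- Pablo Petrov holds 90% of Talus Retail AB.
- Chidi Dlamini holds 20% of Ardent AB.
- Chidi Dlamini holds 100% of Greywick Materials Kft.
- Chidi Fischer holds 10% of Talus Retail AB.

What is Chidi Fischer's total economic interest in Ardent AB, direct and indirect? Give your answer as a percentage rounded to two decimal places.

30.40%

Chidi Fischer reaches Ardent along 2 paths.
Direct stake: 25% = 25%.
Via Talus: 10% × 54% = 5.4%.
Total: 25% + 5.4% = 30.4%.
Rounded: 30.40%.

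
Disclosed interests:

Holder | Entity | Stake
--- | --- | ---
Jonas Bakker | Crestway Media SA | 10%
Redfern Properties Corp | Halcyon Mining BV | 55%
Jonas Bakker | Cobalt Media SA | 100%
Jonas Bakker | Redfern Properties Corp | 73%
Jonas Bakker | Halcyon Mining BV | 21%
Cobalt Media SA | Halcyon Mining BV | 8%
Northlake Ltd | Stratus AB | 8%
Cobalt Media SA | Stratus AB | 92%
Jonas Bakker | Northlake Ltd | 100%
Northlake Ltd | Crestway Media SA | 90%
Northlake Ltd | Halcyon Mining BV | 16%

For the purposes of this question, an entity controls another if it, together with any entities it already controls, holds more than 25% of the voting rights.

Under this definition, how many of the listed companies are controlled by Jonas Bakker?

Jonas holds 100% of Northlake, so Jonas controls Northlake.
Jonas holds 100% of Cobalt, so Jonas controls Cobalt.
Jonas holds 73% of Redfern, so Jonas controls Redfern.
Cobalt and Northlake together hold 92% + 8% = 100% of Stratus, so Jonas controls Stratus.
Jonas and Northlake together hold 10% + 90% = 100% of Crestway, so Jonas controls Crestway.
Redfern and Northlake and Jonas and Cobalt together hold 55% + 16% + 21% + 8% = 100% of Halcyon, so Jonas controls Halcyon.
Jonas controls 6 companies.

6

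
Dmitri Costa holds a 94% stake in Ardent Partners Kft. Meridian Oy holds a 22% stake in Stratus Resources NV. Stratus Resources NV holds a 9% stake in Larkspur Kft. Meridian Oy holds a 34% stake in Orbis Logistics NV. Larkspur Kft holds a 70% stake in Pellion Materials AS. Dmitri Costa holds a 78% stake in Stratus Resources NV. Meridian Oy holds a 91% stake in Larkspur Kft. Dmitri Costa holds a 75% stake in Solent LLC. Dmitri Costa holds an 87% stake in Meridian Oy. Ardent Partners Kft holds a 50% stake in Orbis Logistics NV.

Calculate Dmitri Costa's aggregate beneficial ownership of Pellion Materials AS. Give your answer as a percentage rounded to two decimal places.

61.54%

Dmitri reaches Pellion along 3 paths.
Via Meridian → Larkspur: 87% × 91% × 70% = 55.419%.
Via Stratus → Larkspur: 78% × 9% × 70% = 4.914%.
Via Meridian → Stratus → Larkspur: 87% × 22% × 9% × 70% = 1.20582%.
Total: 55.419% + 4.914% + 1.20582% = 61.53882%.
Rounded: 61.54%.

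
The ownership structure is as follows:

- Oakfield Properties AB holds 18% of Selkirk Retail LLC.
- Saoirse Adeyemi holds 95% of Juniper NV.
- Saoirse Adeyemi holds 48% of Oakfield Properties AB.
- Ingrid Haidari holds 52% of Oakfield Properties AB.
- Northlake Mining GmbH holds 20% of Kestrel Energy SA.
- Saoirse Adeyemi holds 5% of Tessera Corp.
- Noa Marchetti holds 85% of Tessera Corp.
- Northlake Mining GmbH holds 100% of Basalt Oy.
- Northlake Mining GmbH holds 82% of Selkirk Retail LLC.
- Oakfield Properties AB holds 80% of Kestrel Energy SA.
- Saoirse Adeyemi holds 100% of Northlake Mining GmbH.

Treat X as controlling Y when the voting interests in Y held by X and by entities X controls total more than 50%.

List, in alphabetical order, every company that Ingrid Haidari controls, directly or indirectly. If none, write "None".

Ingrid holds 52% of Oakfield, so Ingrid controls Oakfield.
Oakfield holds 80% of Kestrel, so Ingrid controls Kestrel.
No other company's threshold is met.

Kestrel Energy SA, Oakfield Properties AB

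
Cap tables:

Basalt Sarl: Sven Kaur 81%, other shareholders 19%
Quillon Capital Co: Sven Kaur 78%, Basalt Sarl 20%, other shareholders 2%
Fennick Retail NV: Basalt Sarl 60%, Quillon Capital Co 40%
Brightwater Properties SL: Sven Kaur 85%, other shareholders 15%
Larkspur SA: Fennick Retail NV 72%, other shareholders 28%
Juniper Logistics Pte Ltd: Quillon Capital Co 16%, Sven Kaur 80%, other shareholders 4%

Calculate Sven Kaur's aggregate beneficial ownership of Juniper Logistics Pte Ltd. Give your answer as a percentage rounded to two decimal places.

Sven reaches Juniper along 3 paths.
Via Quillon: 78% × 16% = 12.48%.
Via Basalt → Quillon: 81% × 20% × 16% = 2.592%.
Direct stake: 80% = 80%.
Total: 12.48% + 2.592% + 80% = 95.072%.
Rounded: 95.07%.

95.07%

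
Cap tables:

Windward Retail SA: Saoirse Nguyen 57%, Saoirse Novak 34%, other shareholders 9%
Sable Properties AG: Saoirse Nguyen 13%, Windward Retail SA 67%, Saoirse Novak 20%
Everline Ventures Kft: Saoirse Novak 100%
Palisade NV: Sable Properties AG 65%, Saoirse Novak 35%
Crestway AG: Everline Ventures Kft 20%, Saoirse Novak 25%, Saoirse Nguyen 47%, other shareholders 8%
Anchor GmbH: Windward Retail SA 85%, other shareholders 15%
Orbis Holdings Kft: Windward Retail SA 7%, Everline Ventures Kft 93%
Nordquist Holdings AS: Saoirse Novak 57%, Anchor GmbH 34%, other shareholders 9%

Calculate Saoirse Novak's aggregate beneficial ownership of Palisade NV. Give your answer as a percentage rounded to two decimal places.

62.81%

Saoirse Novak reaches Palisade along 3 paths.
Via Windward → Sable: 34% × 67% × 65% = 14.807%.
Via Sable: 20% × 65% = 13%.
Direct stake: 35% = 35%.
Total: 14.807% + 13% + 35% = 62.807%.
Rounded: 62.81%.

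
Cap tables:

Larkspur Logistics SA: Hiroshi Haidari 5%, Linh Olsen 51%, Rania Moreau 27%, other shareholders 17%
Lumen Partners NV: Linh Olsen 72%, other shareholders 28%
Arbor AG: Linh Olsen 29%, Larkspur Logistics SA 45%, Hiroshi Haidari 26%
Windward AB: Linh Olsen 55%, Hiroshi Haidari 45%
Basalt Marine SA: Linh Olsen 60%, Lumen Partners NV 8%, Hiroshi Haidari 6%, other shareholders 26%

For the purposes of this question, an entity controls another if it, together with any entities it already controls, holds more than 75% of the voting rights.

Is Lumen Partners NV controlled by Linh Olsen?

No

Linh's largest direct stake is 72% in Lumen, which does not meet the threshold, so Linh controls no company.
In Lumen, Linh's side holds only 72%, not > 75%.
So Linh does not control Lumen.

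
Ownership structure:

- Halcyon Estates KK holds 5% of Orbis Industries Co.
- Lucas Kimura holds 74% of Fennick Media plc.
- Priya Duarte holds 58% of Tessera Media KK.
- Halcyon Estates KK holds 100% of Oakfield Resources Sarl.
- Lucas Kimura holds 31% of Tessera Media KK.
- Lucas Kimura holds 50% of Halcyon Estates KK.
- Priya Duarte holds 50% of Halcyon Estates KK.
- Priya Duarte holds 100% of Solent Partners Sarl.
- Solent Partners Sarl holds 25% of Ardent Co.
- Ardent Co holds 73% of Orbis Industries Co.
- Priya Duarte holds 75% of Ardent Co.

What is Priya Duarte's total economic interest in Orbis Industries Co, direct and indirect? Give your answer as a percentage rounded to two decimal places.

75.50%

Priya reaches Orbis along 3 paths.
Via Halcyon: 50% × 5% = 2.5%.
Via Ardent: 75% × 73% = 54.75%.
Via Solent → Ardent: 100% × 25% × 73% = 18.25%.
Total: 2.5% + 54.75% + 18.25% = 75.5%.
Rounded: 75.50%.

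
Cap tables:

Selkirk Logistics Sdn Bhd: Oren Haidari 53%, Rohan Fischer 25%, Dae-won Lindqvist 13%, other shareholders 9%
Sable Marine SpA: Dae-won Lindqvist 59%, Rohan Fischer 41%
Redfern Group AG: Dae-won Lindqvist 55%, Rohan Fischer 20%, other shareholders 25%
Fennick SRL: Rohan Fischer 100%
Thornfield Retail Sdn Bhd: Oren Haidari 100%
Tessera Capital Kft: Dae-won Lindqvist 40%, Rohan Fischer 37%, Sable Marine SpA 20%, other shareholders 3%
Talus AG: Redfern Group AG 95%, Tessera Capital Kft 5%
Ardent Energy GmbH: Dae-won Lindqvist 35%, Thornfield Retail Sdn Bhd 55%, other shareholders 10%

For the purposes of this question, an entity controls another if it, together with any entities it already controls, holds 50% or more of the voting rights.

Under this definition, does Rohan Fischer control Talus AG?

Rohan holds 100% of Fennick, so Rohan controls Fennick.
Neither Rohan nor any entity Rohan controls holds any voting interest in Talus.
So Rohan does not control Talus.

No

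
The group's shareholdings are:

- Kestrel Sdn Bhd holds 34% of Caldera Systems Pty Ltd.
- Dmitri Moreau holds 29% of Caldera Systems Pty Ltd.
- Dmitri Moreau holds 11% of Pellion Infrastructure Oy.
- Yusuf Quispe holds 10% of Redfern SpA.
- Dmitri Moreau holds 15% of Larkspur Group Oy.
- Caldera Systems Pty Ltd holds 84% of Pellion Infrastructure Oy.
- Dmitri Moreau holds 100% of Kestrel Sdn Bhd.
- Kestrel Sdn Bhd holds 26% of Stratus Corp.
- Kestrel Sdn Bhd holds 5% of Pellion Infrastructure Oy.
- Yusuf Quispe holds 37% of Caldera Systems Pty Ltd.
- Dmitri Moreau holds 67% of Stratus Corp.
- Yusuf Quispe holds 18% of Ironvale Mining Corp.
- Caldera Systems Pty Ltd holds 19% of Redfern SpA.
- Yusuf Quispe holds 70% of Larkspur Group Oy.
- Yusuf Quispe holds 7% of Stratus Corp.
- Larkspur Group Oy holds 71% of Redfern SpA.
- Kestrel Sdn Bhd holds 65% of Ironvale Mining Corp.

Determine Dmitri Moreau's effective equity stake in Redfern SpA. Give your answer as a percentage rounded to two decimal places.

Dmitri reaches Redfern along 3 paths.
Via Larkspur: 15% × 71% = 10.65%.
Via Kestrel → Caldera: 100% × 34% × 19% = 6.46%.
Via Caldera: 29% × 19% = 5.51%.
Total: 10.65% + 6.46% + 5.51% = 22.62%.

22.62%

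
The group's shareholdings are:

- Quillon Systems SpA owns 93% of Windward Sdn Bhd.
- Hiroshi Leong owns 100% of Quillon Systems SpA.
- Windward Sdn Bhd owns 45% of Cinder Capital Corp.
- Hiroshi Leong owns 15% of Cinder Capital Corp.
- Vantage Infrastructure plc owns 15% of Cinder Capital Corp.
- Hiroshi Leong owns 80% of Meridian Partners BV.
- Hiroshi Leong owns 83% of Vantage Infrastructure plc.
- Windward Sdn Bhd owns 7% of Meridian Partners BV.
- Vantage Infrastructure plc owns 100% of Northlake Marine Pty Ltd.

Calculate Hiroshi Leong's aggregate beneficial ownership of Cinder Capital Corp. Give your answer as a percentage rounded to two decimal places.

69.30%

Hiroshi reaches Cinder along 3 paths.
Via Quillon → Windward: 100% × 93% × 45% = 41.85%.
Via Vantage: 83% × 15% = 12.45%.
Direct stake: 15% = 15%.
Total: 41.85% + 12.45% + 15% = 69.3%.
Rounded: 69.30%.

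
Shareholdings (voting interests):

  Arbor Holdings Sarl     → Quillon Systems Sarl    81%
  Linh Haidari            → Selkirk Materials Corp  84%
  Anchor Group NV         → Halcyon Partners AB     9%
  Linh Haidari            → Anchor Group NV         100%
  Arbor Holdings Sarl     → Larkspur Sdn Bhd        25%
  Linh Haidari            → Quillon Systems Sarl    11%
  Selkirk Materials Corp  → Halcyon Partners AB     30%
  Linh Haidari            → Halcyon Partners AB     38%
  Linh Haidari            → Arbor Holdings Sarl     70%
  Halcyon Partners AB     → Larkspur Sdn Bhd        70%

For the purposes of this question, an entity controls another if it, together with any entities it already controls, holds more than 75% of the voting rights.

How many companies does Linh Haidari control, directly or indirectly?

3

Linh holds 84% of Selkirk, so Linh controls Selkirk.
Linh holds 100% of Anchor, so Linh controls Anchor.
Anchor and Selkirk and Linh together hold 9% + 30% + 38% = 77% of Halcyon, so Linh controls Halcyon.
No other company's threshold is met.
Linh controls 3 companies.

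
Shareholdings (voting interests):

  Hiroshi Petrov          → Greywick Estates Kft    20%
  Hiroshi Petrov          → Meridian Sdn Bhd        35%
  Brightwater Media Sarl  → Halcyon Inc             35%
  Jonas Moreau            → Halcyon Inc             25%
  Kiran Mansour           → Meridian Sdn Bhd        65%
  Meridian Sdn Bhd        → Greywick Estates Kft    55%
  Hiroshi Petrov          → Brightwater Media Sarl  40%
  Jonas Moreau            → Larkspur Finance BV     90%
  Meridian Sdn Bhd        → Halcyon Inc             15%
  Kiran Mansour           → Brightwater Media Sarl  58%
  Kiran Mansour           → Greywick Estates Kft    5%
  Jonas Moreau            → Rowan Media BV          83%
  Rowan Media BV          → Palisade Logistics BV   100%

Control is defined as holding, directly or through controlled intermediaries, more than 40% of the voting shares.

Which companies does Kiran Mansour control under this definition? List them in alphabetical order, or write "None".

Brightwater Media Sarl, Greywick Estates Kft, Halcyon Inc, Meridian Sdn Bhd

Kiran holds 65% of Meridian, so Kiran controls Meridian.
Kiran holds 58% of Brightwater, so Kiran controls Brightwater.
Meridian and Brightwater together hold 15% + 35% = 50% of Halcyon, so Kiran controls Halcyon.
Kiran and Meridian together hold 5% + 55% = 60% of Greywick, so Kiran controls Greywick.
No other company's threshold is met.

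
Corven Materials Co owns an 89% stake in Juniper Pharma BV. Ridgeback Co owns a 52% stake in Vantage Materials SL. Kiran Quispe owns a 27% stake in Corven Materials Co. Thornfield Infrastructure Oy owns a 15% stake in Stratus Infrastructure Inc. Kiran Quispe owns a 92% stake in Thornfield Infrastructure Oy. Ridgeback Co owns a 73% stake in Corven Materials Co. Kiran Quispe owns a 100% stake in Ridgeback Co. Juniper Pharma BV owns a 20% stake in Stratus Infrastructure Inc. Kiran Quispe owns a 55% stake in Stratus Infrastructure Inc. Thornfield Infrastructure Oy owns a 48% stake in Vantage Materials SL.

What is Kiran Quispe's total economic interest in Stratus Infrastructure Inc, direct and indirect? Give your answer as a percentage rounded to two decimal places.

86.60%

Kiran reaches Stratus along 4 paths.
Via Thornfield: 92% × 15% = 13.8%.
Direct stake: 55% = 55%.
Via Corven → Juniper: 27% × 89% × 20% = 4.806%.
Via Ridgeback → Corven → Juniper: 100% × 73% × 89% × 20% = 12.994%.
Total: 13.8% + 55% + 4.806% + 12.994% = 86.6%.
Rounded: 86.60%.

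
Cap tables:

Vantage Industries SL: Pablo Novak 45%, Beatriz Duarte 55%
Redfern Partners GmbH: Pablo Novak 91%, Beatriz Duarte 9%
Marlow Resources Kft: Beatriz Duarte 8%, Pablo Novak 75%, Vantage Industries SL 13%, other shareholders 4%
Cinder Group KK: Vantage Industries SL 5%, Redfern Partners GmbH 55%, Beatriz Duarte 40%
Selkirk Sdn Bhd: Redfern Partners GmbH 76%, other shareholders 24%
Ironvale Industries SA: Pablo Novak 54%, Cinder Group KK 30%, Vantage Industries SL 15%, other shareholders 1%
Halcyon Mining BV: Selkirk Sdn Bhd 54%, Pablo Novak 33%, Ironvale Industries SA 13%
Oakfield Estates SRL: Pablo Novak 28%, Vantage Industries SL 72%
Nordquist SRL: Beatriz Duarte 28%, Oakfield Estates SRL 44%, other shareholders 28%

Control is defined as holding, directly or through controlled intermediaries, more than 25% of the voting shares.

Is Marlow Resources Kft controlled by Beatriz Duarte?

Beatriz holds 55% of Vantage, so Beatriz controls Vantage.
Vantage and Beatriz together hold 5% + 40% = 45% of Cinder, so Beatriz controls Cinder.
Cinder and Vantage together hold 30% + 15% = 45% of Ironvale, so Beatriz controls Ironvale.
Vantage holds 72% of Oakfield, so Beatriz controls Oakfield.
Beatriz and Oakfield together hold 28% + 44% = 72% of Nordquist, so Beatriz controls Nordquist.
In Marlow, Beatriz's side holds only 8% + 13% = 21%, not > 25%.
So Beatriz does not control Marlow.

No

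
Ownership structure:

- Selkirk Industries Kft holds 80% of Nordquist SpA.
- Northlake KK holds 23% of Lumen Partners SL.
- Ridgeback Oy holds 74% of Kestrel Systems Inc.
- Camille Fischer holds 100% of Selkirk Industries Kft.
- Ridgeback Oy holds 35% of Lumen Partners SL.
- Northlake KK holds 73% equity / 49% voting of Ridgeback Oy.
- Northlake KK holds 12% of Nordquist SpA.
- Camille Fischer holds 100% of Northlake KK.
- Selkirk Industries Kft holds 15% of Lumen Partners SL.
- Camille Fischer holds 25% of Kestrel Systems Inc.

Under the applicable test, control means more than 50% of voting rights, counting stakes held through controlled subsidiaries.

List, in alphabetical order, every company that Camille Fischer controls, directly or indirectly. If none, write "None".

Nordquist SpA, Northlake KK, Selkirk Industries Kft

Camille holds 100% of Northlake, so Camille controls Northlake.
Camille holds 100% of Selkirk, so Camille controls Selkirk.
Selkirk and Northlake together hold 80% + 12% = 92% of Nordquist, so Camille controls Nordquist.
No other company's threshold is met.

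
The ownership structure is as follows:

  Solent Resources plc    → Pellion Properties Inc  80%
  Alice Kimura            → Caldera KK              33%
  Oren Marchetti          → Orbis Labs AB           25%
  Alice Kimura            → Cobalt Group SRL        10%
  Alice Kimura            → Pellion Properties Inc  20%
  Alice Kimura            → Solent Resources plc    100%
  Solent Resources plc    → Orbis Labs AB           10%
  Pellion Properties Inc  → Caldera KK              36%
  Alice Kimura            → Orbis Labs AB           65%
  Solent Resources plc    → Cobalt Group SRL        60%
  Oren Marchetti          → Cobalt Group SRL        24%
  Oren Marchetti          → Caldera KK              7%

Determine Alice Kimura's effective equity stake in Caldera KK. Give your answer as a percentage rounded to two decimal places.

69.00%

Alice reaches Caldera along 3 paths.
Via Pellion: 20% × 36% = 7.2%.
Via Solent → Pellion: 100% × 80% × 36% = 28.8%.
Direct stake: 33% = 33%.
Total: 7.2% + 28.8% + 33% = 69%.
Rounded: 69.00%.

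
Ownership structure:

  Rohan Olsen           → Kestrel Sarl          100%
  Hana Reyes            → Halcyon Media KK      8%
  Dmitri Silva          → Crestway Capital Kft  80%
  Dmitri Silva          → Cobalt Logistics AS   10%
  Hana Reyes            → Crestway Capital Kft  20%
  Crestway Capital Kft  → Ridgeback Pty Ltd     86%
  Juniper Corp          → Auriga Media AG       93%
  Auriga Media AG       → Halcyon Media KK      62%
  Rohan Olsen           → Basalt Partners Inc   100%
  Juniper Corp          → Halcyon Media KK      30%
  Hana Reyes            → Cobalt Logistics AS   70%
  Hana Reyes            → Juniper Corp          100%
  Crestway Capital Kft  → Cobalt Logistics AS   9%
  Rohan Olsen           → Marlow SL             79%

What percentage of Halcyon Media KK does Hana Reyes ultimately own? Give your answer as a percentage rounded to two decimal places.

Hana reaches Halcyon along 3 paths.
Via Juniper: 100% × 30% = 30%.
Direct stake: 8% = 8%.
Via Juniper → Auriga: 100% × 93% × 62% = 57.66%.
Total: 30% + 8% + 57.66% = 95.66%.

95.66%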